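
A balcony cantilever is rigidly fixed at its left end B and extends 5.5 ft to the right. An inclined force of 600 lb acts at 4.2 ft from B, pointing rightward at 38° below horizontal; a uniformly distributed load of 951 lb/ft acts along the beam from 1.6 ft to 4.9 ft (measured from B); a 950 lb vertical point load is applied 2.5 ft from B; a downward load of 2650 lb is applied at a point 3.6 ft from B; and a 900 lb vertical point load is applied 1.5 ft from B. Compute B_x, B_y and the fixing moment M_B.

Resultant of the distributed load: 951 × 3.3 = 3138.3 lb at 3.25 ft from B.
ΣF_x = 0: B_x + 600·cos38° = 0 → B_x = -472.8 lb.
ΣF_y = 0: B_y − 600·sin38° − 951·3.3 − 950 − 2650 − 900 = 0 → B_y = 8008 lb.
ΣM about B: M_B − 600·sin38°·4.2 − (951·3.3)·3.25 − 950·2.5 − 2650·3.6 − 900·1.5 = 0 → M_B = 25020 lb·ft.

B_x = -472.8 lb, B_y = 8008 lb, M_B = 25020 lb·ft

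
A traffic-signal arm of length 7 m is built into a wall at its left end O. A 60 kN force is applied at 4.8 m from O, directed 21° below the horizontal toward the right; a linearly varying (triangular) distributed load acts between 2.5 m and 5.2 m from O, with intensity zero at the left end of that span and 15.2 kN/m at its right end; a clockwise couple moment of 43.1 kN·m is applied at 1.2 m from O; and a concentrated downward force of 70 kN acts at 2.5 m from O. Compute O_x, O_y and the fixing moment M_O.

O_x = -56.01 kN, O_y = 112.0 kN, M_O = 409.5 kN·m

Resultant of the triangular load: ½ × 15.2 × 2.7 = 20.52 kN, acting at 4.3 m from O (one-third of the span from the peak).
ΣF_x = 0: O_x + 60·cos21° = 0 → O_x = -56.01 kN.
ΣF_y = 0: O_y − 60·sin21° − ½·15.2·2.7 − 70 = 0 → O_y = 112.0 kN.
ΣM about O: M_O − 60·sin21°·4.8 − (½·15.2·2.7)·4.3 − 43.1 − 70·2.5 = 0 → M_O = 409.5 kN·m.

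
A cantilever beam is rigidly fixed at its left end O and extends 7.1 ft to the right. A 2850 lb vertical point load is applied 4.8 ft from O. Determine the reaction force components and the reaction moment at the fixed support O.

ΣF_x = 0: O_x = 0.
ΣF_y = 0: O_y − 2850 = 0 → O_y = 2850 lb.
ΣM about O: M_O − 2850·4.8 = 0 → M_O = 13680 lb·ft.

O_x = 0, O_y = 2850 lb, M_O = 13680 lb·ft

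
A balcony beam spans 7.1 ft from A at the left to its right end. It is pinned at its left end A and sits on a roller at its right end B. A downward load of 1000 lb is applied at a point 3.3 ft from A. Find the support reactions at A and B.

A_x = 0, A_y = 535.2 lb, B_y = 464.8 lb

ΣM about A: B_y·7.1 − 1000·3.3 = 0 → B_y = 3300/7.1 = 464.789 ≈ 464.8 lb.
ΣF_y = 0: A_y + 464.789 − 1000 = 0 → A_y = 535.2 lb.
ΣF_x = 0: no horizontal applied forces, so A_x = 0.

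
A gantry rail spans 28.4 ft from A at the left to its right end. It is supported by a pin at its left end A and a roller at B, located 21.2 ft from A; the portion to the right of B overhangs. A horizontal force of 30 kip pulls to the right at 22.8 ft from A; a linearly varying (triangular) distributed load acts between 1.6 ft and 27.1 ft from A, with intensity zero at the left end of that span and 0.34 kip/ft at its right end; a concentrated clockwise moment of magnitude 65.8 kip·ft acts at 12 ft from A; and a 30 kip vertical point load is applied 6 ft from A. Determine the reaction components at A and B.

Resultant of the triangular load: ½ × 0.34 × 25.5 = 4.335 kip, acting at 18.6 ft from A (one-third of the span from the peak).
ΣM about A: B_y·21.2 − (½·0.34·25.5)·18.6 − 65.8 − 30·6 = 0 → B_y = 326.431/21.2 = 15.3977 ≈ 15.40 kip.
ΣF_y = 0: A_y + 15.3977 − ½·0.34·25.5 − 30 = 0 → A_y = 18.94 kip.
ΣF_x = 0: A_x + 30 = 0 → A_x = -30.00 kip.

A_x = -30.00 kip, A_y = 18.94 kip, B_y = 15.40 kip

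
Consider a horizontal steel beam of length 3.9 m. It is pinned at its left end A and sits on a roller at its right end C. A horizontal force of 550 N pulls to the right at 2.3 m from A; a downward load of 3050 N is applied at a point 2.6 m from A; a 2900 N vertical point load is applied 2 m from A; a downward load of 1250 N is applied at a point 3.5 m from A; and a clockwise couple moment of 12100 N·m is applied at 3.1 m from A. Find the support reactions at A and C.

A_x = -550.0 N, A_y = -544.9 N, C_y = 7745 N

ΣM about A: C_y·3.9 − 3050·2.6 − 2900·2 − 1250·3.5 − 12100 = 0 → C_y = 30205/3.9 = 7744.87 ≈ 7745 N.
ΣF_y = 0: A_y + 7744.87 − 3050 − 2900 − 1250 = 0 → A_y = -544.9 N.
ΣF_x = 0: A_x + 550 = 0 → A_x = -550.0 N.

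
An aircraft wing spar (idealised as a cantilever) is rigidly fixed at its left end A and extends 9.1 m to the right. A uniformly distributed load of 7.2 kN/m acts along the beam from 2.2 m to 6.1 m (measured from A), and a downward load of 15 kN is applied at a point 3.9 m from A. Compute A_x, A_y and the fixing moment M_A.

Resultant of the distributed load: 7.2 × 3.9 = 28.08 kN at 4.15 m from A.
ΣF_x = 0: A_x = 0.
ΣF_y = 0: A_y − 7.2·3.9 − 15 = 0 → A_y = 43.08 kN.
ΣM about A: M_A − (7.2·3.9)·4.15 − 15·3.9 = 0 → M_A = 175.0 kN·m.

A_x = 0, A_y = 43.08 kN, M_A = 175.0 kN·m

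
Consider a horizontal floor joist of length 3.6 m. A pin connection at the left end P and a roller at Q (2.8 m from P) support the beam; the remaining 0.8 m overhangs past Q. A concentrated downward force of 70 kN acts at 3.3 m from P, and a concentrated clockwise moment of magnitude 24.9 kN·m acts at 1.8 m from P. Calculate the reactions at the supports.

ΣM about P: Q_y·2.8 − 70·3.3 − 24.9 = 0 → Q_y = 255.9/2.8 = 91.3929 ≈ 91.39 kN.
ΣF_y = 0: P_y + 91.3929 − 70 = 0 → P_y = -21.39 kN.
ΣF_x = 0: no horizontal applied forces, so P_x = 0.

P_x = 0, P_y = -21.39 kN, Q_y = 91.39 kN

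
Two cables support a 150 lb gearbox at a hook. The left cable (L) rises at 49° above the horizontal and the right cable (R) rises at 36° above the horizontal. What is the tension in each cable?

T_L = 121.8 lb, T_R = 98.78 lb

ΣF_x = 0: −T_L·cos49° + T_R·cos36° = 0 → T_R = 0.810934·T_L.
ΣF_y = 0: T_L·sin49° + T_R·sin36° = 150.
Substitute: T_L·(0.75471 + 0.810934·0.587785) = 150 → T_L = 121.816 ≈ 121.8 lb.
Then T_R = 0.810934 × 121.816 = 98.78 lb.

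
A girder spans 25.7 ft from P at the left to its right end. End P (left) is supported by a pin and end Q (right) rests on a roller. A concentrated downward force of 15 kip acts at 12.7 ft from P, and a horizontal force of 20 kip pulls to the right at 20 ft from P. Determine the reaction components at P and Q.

ΣM about P: Q_y·25.7 − 15·12.7 = 0 → Q_y = 190.5/25.7 = 7.41245 ≈ 7.412 kip.
ΣF_y = 0: P_y + 7.41245 − 15 = 0 → P_y = 7.588 kip.
ΣF_x = 0: P_x + 20 = 0 → P_x = -20.00 kip.

P_x = -20.00 kip, P_y = 7.588 kip, Q_y = 7.412 kip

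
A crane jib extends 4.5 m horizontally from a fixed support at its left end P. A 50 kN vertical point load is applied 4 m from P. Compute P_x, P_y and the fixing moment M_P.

P_x = 0, P_y = 50.00 kN, M_P = 200.0 kN·m

ΣF_x = 0: P_x = 0.
ΣF_y = 0: P_y − 50 = 0 → P_y = 50.00 kN.
ΣM about P: M_P − 50·4 = 0 → M_P = 200.0 kN·m.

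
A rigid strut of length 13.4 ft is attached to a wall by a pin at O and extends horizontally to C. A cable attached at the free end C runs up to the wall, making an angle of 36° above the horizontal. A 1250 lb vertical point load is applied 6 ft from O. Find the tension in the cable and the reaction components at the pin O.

T = 952.2 lb, O_x = 770.4 lb, O_y = 690.3 lb

ΣM about O: T·sin36°·13.4 − 1250·6 = 0 → T = 7500/(13.4·0.587785) = 952.221 ≈ 952.2 lb.
ΣF_x = 0: O_x − T·cos36° = 0 → O_x = 952.221 × 0.809017 = 770.4 lb.
ΣF_y = 0: O_y + T·sin36° − 1250 = 0 → O_y = 1250 − 952.221 × 0.587785 = 690.3 lb.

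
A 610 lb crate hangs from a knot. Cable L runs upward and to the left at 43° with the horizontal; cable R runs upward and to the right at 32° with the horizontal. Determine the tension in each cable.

T_L = 535.6 lb, T_R = 461.9 lb

ΣF_x = 0: −T_L·cos43° + T_R·cos32° = 0 → T_R = 0.862396·T_L.
ΣF_y = 0: T_L·sin43° + T_R·sin32° = 610.
Substitute: T_L·(0.681998 + 0.862396·0.529919) = 610 → T_L = 535.558 ≈ 535.6 lb.
Then T_R = 0.862396 × 535.558 = 461.9 lb.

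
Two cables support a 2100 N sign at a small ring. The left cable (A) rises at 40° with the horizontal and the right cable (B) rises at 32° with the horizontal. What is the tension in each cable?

ΣF_x = 0: −T_A·cos40° + T_B·cos32° = 0 → T_B = 0.903303·T_A.
ΣF_y = 0: T_A·sin40° + T_B·sin32° = 2100.
Substitute: T_A·(0.642788 + 0.903303·0.529919) = 2100 → T_A = 1872.55 ≈ 1873 N.
Then T_B = 0.903303 × 1872.55 = 1691 N.

T_A = 1873 N, T_B = 1691 N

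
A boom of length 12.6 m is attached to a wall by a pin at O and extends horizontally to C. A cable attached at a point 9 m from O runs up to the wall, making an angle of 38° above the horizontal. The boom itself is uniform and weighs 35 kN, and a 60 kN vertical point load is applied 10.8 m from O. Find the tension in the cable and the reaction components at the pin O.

ΣM about O: T·sin38°·9 − 35·6.3 − 60·10.8 = 0 → T = 868.5/(9·0.615661) = 156.742 ≈ 156.7 kN.
ΣF_x = 0: O_x − T·cos38° = 0 → O_x = 156.742 × 0.788011 = 123.5 kN.
ΣF_y = 0: O_y + T·sin38° − 35 − 60 = 0 → O_y = 95 − 156.742 × 0.615661 = -1.500 kN.

T = 156.7 kN, O_x = 123.5 kN, O_y = -1.500 kN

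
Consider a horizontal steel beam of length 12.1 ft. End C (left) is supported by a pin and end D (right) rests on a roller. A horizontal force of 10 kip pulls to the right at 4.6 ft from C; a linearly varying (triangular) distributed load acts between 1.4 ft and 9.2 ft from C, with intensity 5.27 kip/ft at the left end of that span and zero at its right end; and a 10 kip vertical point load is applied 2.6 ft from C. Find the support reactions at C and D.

Resultant of the triangular load: ½ × 5.27 × 7.8 = 20.553 kip, acting at 4 ft from C (one-third of the span from the peak).
Taking moments about C: D_y·12.1 − (½·5.27·7.8)·4 − 10·2.6 = 0 → D_y = 108.212/12.1 = 8.94314 ≈ 8.943 kip.
ΣF_y = 0: C_y + 8.94314 − ½·5.27·7.8 − 10 = 0 → C_y = 21.61 kip.
ΣF_x = 0: C_x + 10 = 0 → C_x = -10.00 kip.

C_x = -10.00 kip, C_y = 21.61 kip, D_y = 8.943 kip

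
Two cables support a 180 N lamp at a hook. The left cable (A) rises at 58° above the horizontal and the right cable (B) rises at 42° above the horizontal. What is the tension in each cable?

ΣF_x = 0: −T_A·cos58° + T_B·cos42° = 0 → T_B = 0.713077·T_A.
ΣF_y = 0: T_A·sin58° + T_B·sin42° = 180.
Substitute: T_A·(0.848048 + 0.713077·0.669131) = 180 → T_A = 135.83 ≈ 135.8 N.
Then T_B = 0.713077 × 135.83 = 96.86 N.

T_A = 135.8 N, T_B = 96.86 N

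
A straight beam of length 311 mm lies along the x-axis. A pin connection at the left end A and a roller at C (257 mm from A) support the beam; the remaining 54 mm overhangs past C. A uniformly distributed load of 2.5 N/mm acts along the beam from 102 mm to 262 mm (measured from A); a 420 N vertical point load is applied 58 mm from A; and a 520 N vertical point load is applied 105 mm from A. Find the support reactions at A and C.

A_x = 0, A_y = 749.5 N, C_y = 590.5 N

Resultant of the distributed load: 2.5 × 160 = 400 N at 182 mm from A.
ΣM about A: C_y·257 − (2.5·160)·182 − 420·58 − 520·105 = 0 → C_y = 151760/257 = 590.506 ≈ 590.5 N.
ΣF_y = 0: A_y + 590.506 − 2.5·160 − 420 − 520 = 0 → A_y = 749.5 N.
ΣF_x = 0: no horizontal applied forces, so A_x = 0.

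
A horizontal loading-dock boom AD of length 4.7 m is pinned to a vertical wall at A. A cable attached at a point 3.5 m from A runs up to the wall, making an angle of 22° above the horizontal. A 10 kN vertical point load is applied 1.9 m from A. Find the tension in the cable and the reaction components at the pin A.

T = 14.49 kN, A_x = 13.44 kN, A_y = 4.571 kN

ΣM about A: T·sin22°·3.5 − 10·1.9 = 0 → T = 19/(3.5·0.374607) = 14.4914 ≈ 14.49 kN.
ΣF_x = 0: A_x − T·cos22° = 0 → A_x = 14.4914 × 0.927184 = 13.44 kN.
ΣF_y = 0: A_y + T·sin22° − 10 = 0 → A_y = 10 − 14.4914 × 0.374607 = 4.571 kN.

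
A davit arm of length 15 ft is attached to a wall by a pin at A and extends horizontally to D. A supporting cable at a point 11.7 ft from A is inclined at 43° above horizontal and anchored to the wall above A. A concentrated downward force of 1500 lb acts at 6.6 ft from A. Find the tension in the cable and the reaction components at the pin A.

T = 1241 lb, A_x = 907.4 lb, A_y = 653.8 lb

ΣM about A: T·sin43°·11.7 − 1500·6.6 = 0 → T = 9900/(11.7·0.681998) = 1240.7 ≈ 1241 lb.
ΣF_x = 0: A_x − T·cos43° = 0 → A_x = 1240.7 × 0.731354 = 907.4 lb.
ΣF_y = 0: A_y + T·sin43° − 1500 = 0 → A_y = 1500 − 1240.7 × 0.681998 = 653.8 lb.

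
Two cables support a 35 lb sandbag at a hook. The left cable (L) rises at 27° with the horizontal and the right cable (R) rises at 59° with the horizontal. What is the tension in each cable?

ΣF_x = 0: −T_L·cos27° + T_R·cos59° = 0 → T_R = 1.72998·T_L.
ΣF_y = 0: T_L·sin27° + T_R·sin59° = 35.
Substitute: T_L·(0.45399 + 1.72998·0.857167) = 35 → T_L = 18.0704 ≈ 18.07 lb.
Then T_R = 1.72998 × 18.0704 = 31.26 lb.

T_L = 18.07 lb, T_R = 31.26 lb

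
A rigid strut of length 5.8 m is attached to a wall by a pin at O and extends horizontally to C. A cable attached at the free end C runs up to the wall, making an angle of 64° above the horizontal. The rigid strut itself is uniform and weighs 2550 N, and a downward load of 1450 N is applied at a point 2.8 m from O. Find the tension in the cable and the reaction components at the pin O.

ΣM about O: T·sin64°·5.8 − 2550·2.9 − 1450·2.8 = 0 → T = 11455/(5.8·0.898794) = 2197.39 ≈ 2197 N.
ΣF_x = 0: O_x − T·cos64° = 0 → O_x = 2197.39 × 0.438371 = 963.3 N.
ΣF_y = 0: O_y + T·sin64° − 2550 − 1450 = 0 → O_y = 4000 − 2197.39 × 0.898794 = 2025 N.

T = 2197 N, O_x = 963.3 N, O_y = 2025 N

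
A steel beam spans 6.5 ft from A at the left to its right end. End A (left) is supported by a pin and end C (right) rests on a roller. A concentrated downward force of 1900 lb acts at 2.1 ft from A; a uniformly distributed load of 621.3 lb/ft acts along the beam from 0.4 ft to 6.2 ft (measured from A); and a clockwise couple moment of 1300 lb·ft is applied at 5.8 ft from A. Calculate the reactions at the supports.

A_x = 0, A_y = 2860 lb, C_y = 2643 lb

Resultant of the distributed load: 621.3 × 5.8 = 3603.54 lb at 3.3 ft from A.
ΣM about A: C_y·6.5 − 1900·2.1 − (621.3·5.8)·3.3 − 1300 = 0 → C_y = 17181.682/6.5 = 2643.34 ≈ 2643 lb.
ΣF_y = 0: A_y + 2643.34 − 1900 − 621.3·5.8 = 0 → A_y = 2860 lb.
ΣF_x = 0: no horizontal applied forces, so A_x = 0.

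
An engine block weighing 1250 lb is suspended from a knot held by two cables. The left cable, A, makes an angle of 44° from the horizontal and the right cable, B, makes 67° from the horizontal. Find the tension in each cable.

T_A = 523.2 lb, T_B = 963.1 lb

ΣF_x = 0: −T_A·cos44° + T_B·cos67° = 0 → T_B = 1.84101·T_A.
ΣF_y = 0: T_A·sin44° + T_B·sin67° = 1250.
Substitute: T_A·(0.694658 + 1.84101·0.920505) = 1250 → T_A = 523.162 ≈ 523.2 lb.
Then T_B = 1.84101 × 523.162 = 963.1 lb.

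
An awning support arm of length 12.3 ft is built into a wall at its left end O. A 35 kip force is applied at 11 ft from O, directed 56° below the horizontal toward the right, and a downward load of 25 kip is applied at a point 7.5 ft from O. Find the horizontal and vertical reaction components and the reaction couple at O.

O_x = -19.57 kip, O_y = 54.02 kip, M_O = 506.7 kip·ft

ΣF_x = 0: O_x + 35·cos56° = 0 → O_x = -19.57 kip.
ΣF_y = 0: O_y − 35·sin56° − 25 = 0 → O_y = 54.02 kip.
ΣM about O: M_O − 35·sin56°·11 − 25·7.5 = 0 → M_O = 506.7 kip·ft.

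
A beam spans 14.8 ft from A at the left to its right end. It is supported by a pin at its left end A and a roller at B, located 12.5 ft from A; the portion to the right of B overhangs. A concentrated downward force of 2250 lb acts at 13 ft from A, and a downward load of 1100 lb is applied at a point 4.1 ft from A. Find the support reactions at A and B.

ΣM about A: B_y·12.5 − 2250·13 − 1100·4.1 = 0 → B_y = 33760/12.5 = 2700.8 ≈ 2701 lb.
ΣF_y = 0: A_y + 2700.8 − 2250 − 1100 = 0 → A_y = 649.2 lb.
ΣF_x = 0: no horizontal applied forces, so A_x = 0.

A_x = 0, A_y = 649.2 lb, B_y = 2701 lb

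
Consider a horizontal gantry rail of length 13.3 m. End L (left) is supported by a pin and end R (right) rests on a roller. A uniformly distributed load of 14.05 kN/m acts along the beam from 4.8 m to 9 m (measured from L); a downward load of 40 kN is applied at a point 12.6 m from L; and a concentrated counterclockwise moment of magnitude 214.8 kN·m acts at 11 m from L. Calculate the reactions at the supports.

Resultant of the distributed load: 14.05 × 4.2 = 59.01 kN at 6.9 m from L.
Taking moments about L: R_y·13.3 − (14.05·4.2)·6.9 − 40·12.6 + 214.8 = 0 → R_y = 696.369/13.3 = 52.3586 ≈ 52.36 kN.
ΣF_y = 0: L_y + 52.3586 − 14.05·4.2 − 40 = 0 → L_y = 46.65 kN.
ΣF_x = 0: no horizontal applied forces, so L_x = 0.

L_x = 0, L_y = 46.65 kN, R_y = 52.36 kN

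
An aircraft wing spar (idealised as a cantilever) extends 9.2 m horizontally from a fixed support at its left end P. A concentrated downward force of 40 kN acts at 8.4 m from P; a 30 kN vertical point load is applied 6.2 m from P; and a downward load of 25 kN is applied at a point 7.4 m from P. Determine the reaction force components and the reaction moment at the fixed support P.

P_x = 0, P_y = 95.00 kN, M_P = 707.0 kN·m

ΣF_x = 0: P_x = 0.
ΣF_y = 0: P_y − 40 − 30 − 25 = 0 → P_y = 95.00 kN.
ΣM about P: M_P − 40·8.4 − 30·6.2 − 25·7.4 = 0 → M_P = 707.0 kN·m.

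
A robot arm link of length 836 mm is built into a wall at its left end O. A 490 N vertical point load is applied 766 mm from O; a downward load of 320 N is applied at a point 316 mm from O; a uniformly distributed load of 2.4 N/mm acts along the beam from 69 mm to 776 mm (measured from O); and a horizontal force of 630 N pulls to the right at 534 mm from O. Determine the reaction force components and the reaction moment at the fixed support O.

Resultant of the distributed load: 2.4 × 707 = 1696.8 N at 422.5 mm from O.
ΣF_x = 0: O_x + 630 = 0 → O_x = -630.0 N.
ΣF_y = 0: O_y − 490 − 320 − 2.4·707 = 0 → O_y = 2507 N.
ΣM about O: M_O − 490·766 − 320·316 − (2.4·707)·422.5 = 0 → M_O = 1193000 N·mm.

O_x = -630.0 N, O_y = 2507 N, M_O = 1193000 N·mm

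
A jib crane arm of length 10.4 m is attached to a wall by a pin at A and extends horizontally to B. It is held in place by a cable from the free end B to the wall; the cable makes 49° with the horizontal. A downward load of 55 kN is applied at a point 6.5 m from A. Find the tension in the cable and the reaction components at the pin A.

ΣM about A: T·sin49°·10.4 − 55·6.5 = 0 → T = 357.5/(10.4·0.75471) = 45.5473 ≈ 45.55 kN.
ΣF_x = 0: A_x − T·cos49° = 0 → A_x = 45.5473 × 0.656059 = 29.88 kN.
ΣF_y = 0: A_y + T·sin49° − 55 = 0 → A_y = 55 − 45.5473 × 0.75471 = 20.62 kN.

T = 45.55 kN, A_x = 29.88 kN, A_y = 20.62 kN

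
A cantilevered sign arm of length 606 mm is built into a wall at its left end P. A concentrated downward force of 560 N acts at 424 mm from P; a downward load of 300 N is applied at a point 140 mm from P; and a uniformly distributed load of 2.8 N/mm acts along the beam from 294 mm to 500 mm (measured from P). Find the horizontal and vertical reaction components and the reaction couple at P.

Resultant of the distributed load: 2.8 × 206 = 576.8 N at 397 mm from P.
ΣF_x = 0: P_x = 0.
ΣF_y = 0: P_y − 560 − 300 − 2.8·206 = 0 → P_y = 1437 N.
ΣM about P: M_P − 560·424 − 300·140 − (2.8·206)·397 = 0 → M_P = 508400 N·mm.

P_x = 0, P_y = 1437 N, M_P = 508400 N·mm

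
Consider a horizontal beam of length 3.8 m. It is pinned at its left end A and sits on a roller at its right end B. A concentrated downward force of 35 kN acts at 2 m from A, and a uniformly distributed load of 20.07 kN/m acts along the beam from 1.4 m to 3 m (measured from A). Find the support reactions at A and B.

A_x = 0, A_y = 30.10 kN, B_y = 37.01 kN

Resultant of the distributed load: 20.07 × 1.6 = 32.112 kN at 2.2 m from A.
Taking moments about A: B_y·3.8 − 35·2 − (20.07·1.6)·2.2 = 0 → B_y = 140.6464/3.8 = 37.0122 ≈ 37.01 kN.
ΣF_y = 0: A_y + 37.0122 − 35 − 20.07·1.6 = 0 → A_y = 30.10 kN.
ΣF_x = 0: no horizontal applied forces, so A_x = 0.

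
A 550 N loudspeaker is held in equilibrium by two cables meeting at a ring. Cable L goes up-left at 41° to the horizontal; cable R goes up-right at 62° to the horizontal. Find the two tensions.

ΣF_x = 0: −T_L·cos41° + T_R·cos62° = 0 → T_R = 1.60757·T_L.
ΣF_y = 0: T_L·sin41° + T_R·sin62° = 550.
Substitute: T_L·(0.656059 + 1.60757·0.882948) = 550 → T_L = 265.002 ≈ 265.0 N.
Then T_R = 1.60757 × 265.002 = 426.0 N.

T_L = 265.0 N, T_R = 426.0 N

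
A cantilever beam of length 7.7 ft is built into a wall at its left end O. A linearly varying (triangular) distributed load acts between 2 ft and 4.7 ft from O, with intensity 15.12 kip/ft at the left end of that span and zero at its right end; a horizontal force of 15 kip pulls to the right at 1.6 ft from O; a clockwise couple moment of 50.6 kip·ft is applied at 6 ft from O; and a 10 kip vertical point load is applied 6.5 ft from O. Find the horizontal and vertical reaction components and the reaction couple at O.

Resultant of the triangular load: ½ × 15.12 × 2.7 = 20.412 kip, acting at 2.9 ft from O (one-third of the span from the peak).
ΣF_x = 0: O_x + 15 = 0 → O_x = -15.00 kip.
ΣF_y = 0: O_y − ½·15.12·2.7 − 10 = 0 → O_y = 30.41 kip.
ΣM about O: M_O − (½·15.12·2.7)·2.9 − 50.6 − 10·6.5 = 0 → M_O = 174.8 kip·ft.

O_x = -15.00 kip, O_y = 30.41 kip, M_O = 174.8 kip·ft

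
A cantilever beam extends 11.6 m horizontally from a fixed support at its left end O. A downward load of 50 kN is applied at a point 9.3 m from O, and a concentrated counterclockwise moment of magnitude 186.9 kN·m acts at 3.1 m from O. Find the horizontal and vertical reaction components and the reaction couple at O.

O_x = 0, O_y = 50.00 kN, M_O = 278.1 kN·m

ΣF_x = 0: O_x = 0.
ΣF_y = 0: O_y − 50 = 0 → O_y = 50.00 kN.
ΣM about O: M_O − 50·9.3 + 186.9 = 0 → M_O = 278.1 kN·m.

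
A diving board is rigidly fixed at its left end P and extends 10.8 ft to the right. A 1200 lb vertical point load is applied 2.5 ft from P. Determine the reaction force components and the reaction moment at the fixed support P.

P_x = 0, P_y = 1200 lb, M_P = 3000 lb·ft

ΣF_x = 0: P_x = 0.
ΣF_y = 0: P_y − 1200 = 0 → P_y = 1200 lb.
ΣM about P: M_P − 1200·2.5 = 0 → M_P = 3000 lb·ft.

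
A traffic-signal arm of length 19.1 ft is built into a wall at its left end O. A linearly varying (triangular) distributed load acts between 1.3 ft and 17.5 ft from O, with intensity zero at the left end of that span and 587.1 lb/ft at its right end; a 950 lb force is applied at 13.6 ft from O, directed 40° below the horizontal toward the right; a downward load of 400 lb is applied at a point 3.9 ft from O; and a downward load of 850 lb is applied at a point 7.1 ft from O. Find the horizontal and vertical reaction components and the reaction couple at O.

O_x = -727.7 lb, O_y = 6616 lb, M_O = 73440 lb·ft

Resultant of the triangular load: ½ × 587.1 × 16.2 = 4755.51 lb, acting at 12.1 ft from O (one-third of the span from the peak).
ΣF_x = 0: O_x + 950·cos40° = 0 → O_x = -727.7 lb.
ΣF_y = 0: O_y − ½·587.1·16.2 − 950·sin40° − 400 − 850 = 0 → O_y = 6616 lb.
ΣM about O: M_O − (½·587.1·16.2)·12.1 − 950·sin40°·13.6 − 400·3.9 − 850·7.1 = 0 → M_O = 73440 lb·ft.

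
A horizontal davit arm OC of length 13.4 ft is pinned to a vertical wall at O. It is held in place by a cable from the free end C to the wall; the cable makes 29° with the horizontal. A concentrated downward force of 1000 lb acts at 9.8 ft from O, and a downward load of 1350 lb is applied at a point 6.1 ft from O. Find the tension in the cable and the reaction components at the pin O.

T = 2776 lb, O_x = 2428 lb, O_y = 1004 lb

ΣM about O: T·sin29°·13.4 − 1000·9.8 − 1350·6.1 = 0 → T = 18035/(13.4·0.48481) = 2776.13 ≈ 2776 lb.
ΣF_x = 0: O_x − T·cos29° = 0 → O_x = 2776.13 × 0.87462 = 2428 lb.
ΣF_y = 0: O_y + T·sin29° − 1000 − 1350 = 0 → O_y = 2350 − 2776.13 × 0.48481 = 1004 lb.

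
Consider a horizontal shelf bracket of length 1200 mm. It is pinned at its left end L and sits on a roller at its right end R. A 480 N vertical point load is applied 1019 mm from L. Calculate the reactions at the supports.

L_x = 0, L_y = 72.40 N, R_y = 407.6 N

ΣM about L: R_y·1200 − 480·1019 = 0 → R_y = 489120/1200 = 407.6 N.
ΣF_y = 0: L_y + 407.6 − 480 = 0 → L_y = 72.40 N.
ΣF_x = 0: no horizontal applied forces, so L_x = 0.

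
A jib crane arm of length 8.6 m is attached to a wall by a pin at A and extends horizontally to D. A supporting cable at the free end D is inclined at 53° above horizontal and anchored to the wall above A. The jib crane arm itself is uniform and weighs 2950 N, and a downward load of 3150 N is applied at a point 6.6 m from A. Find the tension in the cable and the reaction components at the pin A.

T = 4874 N, A_x = 2933 N, A_y = 2208 N

ΣM about A: T·sin53°·8.6 − 2950·4.3 − 3150·6.6 = 0 → T = 33475/(8.6·0.798636) = 4873.86 ≈ 4874 N.
ΣF_x = 0: A_x − T·cos53° = 0 → A_x = 4873.86 × 0.601815 = 2933 N.
ΣF_y = 0: A_y + T·sin53° − 2950 − 3150 = 0 → A_y = 6100 − 4873.86 × 0.798636 = 2208 N.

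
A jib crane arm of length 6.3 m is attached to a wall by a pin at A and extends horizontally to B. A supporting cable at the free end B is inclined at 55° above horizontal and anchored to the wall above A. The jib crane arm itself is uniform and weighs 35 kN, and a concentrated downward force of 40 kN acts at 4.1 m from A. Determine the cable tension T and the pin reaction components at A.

T = 53.14 kN, A_x = 30.48 kN, A_y = 31.47 kN

ΣM about A: T·sin55°·6.3 − 35·3.15 − 40·4.1 = 0 → T = 274.25/(6.3·0.819152) = 53.1425 ≈ 53.14 kN.
ΣF_x = 0: A_x − T·cos55° = 0 → A_x = 53.1425 × 0.573576 = 30.48 kN.
ΣF_y = 0: A_y + T·sin55° − 35 − 40 = 0 → A_y = 75 − 53.1425 × 0.819152 = 31.47 kN.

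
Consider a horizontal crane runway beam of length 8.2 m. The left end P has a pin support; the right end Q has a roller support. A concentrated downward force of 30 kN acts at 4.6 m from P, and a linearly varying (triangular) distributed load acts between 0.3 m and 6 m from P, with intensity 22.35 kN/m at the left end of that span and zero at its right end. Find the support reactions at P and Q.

P_x = 0, P_y = 59.78 kN, Q_y = 33.92 kN

Resultant of the triangular load: ½ × 22.35 × 5.7 = 63.6975 kN, acting at 2.2 m from P (one-third of the span from the peak).
Moments about P: Q_y·8.2 − 30·4.6 − (½·22.35·5.7)·2.2 = 0 → Q_y = 278.1345/8.2 = 33.9188 ≈ 33.92 kN.
ΣF_y = 0: P_y + 33.9188 − 30 − ½·22.35·5.7 = 0 → P_y = 59.78 kN.
ΣF_x = 0: no horizontal applied forces, so P_x = 0.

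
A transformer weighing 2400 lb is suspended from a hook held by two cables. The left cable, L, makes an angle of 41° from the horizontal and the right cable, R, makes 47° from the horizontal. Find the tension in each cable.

T_L = 1638 lb, T_R = 1812 lb

ΣF_x = 0: −T_L·cos41° + T_R·cos47° = 0 → T_R = 1.10661·T_L.
ΣF_y = 0: T_L·sin41° + T_R·sin47° = 2400.
Substitute: T_L·(0.656059 + 1.10661·0.731354) = 2400 → T_L = 1637.8 ≈ 1638 lb.
Then T_R = 1.10661 × 1637.8 = 1812 lb.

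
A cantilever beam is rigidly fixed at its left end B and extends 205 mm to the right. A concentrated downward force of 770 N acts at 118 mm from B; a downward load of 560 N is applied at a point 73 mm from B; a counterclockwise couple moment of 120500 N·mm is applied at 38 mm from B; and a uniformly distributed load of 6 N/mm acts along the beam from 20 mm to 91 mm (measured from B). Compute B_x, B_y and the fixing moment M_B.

Resultant of the distributed load: 6 × 71 = 426 N at 55.5 mm from B.
ΣF_x = 0: B_x = 0.
ΣF_y = 0: B_y − 770 − 560 − 6·71 = 0 → B_y = 1756 N.
ΣM about B: M_B − 770·118 − 560·73 + 120500 − (6·71)·55.5 = 0 → M_B = 34880 N·mm.

B_x = 0, B_y = 1756 N, M_B = 34880 N·mm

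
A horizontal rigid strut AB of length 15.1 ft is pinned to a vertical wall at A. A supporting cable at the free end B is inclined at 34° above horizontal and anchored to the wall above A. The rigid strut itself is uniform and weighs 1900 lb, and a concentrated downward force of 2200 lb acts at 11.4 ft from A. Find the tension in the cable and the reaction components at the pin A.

ΣM about A: T·sin34°·15.1 − 1900·7.55 − 2200·11.4 = 0 → T = 39425/(15.1·0.559193) = 4669.1 ≈ 4669 lb.
ΣF_x = 0: A_x − T·cos34° = 0 → A_x = 4669.1 × 0.829038 = 3871 lb.
ΣF_y = 0: A_y + T·sin34° − 1900 − 2200 = 0 → A_y = 4100 − 4669.1 × 0.559193 = 1489 lb.

T = 4669 lb, A_x = 3871 lb, A_y = 1489 lb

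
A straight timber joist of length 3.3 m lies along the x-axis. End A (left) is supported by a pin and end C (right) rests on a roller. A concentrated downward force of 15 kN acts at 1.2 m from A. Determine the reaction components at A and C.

A_x = 0, A_y = 9.545 kN, C_y = 5.455 kN

ΣM about A: C_y·3.3 − 15·1.2 = 0 → C_y = 18/3.3 = 5.45455 ≈ 5.455 kN.
ΣF_y = 0: A_y + 5.45455 − 15 = 0 → A_y = 9.545 kN.
ΣF_x = 0: no horizontal applied forces, so A_x = 0.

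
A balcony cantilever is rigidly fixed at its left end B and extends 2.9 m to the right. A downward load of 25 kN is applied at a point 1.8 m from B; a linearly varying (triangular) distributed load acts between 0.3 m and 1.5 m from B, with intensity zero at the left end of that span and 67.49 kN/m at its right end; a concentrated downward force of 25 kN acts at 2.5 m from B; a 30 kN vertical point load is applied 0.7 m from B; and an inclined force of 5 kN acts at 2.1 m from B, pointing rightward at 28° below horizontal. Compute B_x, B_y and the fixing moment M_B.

Resultant of the triangular load: ½ × 67.49 × 1.2 = 40.494 kN, acting at 1.1 m from B (one-third of the span from the peak).
ΣF_x = 0: B_x + 5·cos28° = 0 → B_x = -4.415 kN.
ΣF_y = 0: B_y − 25 − ½·67.49·1.2 − 25 − 30 − 5·sin28° = 0 → B_y = 122.8 kN.
ΣM about B: M_B − 25·1.8 − (½·67.49·1.2)·1.1 − 25·2.5 − 30·0.7 − 5·sin28°·2.1 = 0 → M_B = 178.0 kN·m.

B_x = -4.415 kN, B_y = 122.8 kN, M_B = 178.0 kN·m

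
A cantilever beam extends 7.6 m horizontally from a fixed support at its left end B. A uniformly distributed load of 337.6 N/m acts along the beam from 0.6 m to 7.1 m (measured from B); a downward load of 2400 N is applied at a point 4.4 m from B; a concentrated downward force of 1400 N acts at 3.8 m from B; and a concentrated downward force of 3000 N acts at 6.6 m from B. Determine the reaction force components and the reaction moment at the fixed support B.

Resultant of the distributed load: 337.6 × 6.5 = 2194.4 N at 3.85 m from B.
ΣF_x = 0: B_x = 0.
ΣF_y = 0: B_y − 337.6·6.5 − 2400 − 1400 − 3000 = 0 → B_y = 8994 N.
ΣM about B: M_B − (337.6·6.5)·3.85 − 2400·4.4 − 1400·3.8 − 3000·6.6 = 0 → M_B = 44130 N·m.

B_x = 0, B_y = 8994 N, M_B = 44130 N·m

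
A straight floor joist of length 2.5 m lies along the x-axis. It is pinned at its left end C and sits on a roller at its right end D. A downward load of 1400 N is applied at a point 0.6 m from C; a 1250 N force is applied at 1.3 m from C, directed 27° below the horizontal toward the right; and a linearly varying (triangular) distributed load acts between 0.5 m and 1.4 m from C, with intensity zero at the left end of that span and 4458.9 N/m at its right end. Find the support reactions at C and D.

Resultant of the triangular load: ½ × 4458.9 × 0.9 = 2006.505 N, acting at 1.1 m from C (one-third of the span from the peak).
Moments about C: D_y·2.5 − 1400·0.6 − 1250·sin27°·1.3 − (½·4458.9·0.9)·1.1 = 0 → D_y = 3784.89/2.5 = 1513.96 ≈ 1514 N.
ΣF_y = 0: C_y + 1513.96 − 1400 − 1250·sin27° − ½·4458.9·0.9 = 0 → C_y = 2460 N.
ΣF_x = 0: C_x + 1250·cos27° = 0 → C_x = -1114 N.

C_x = -1114 N, C_y = 2460 N, D_y = 1514 N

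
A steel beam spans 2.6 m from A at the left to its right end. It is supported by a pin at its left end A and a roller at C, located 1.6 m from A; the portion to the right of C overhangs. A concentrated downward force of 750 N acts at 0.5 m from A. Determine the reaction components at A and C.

A_x = 0, A_y = 515.6 N, C_y = 234.4 N

ΣM about A: C_y·1.6 − 750·0.5 = 0 → C_y = 375/1.6 = 234.375 ≈ 234.4 N.
ΣF_y = 0: A_y + 234.375 − 750 = 0 → A_y = 515.6 N.
ΣF_x = 0: no horizontal applied forces, so A_x = 0.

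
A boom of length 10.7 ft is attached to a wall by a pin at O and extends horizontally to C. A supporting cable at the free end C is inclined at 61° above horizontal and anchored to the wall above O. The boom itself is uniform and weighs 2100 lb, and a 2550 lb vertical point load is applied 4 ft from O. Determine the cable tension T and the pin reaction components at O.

T = 2290 lb, O_x = 1110 lb, O_y = 2647 lb

ΣM about O: T·sin61°·10.7 − 2100·5.35 − 2550·4 = 0 → T = 21435/(10.7·0.87462) = 2290.45 ≈ 2290 lb.
ΣF_x = 0: O_x − T·cos61° = 0 → O_x = 2290.45 × 0.48481 = 1110 lb.
ΣF_y = 0: O_y + T·sin61° − 2100 − 2550 = 0 → O_y = 4650 − 2290.45 × 0.87462 = 2647 lb.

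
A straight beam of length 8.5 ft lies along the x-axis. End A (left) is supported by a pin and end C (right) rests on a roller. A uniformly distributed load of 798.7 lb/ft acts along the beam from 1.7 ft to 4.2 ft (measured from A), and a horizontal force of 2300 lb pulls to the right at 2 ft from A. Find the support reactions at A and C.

Resultant of the distributed load: 798.7 × 2.5 = 1996.75 lb at 2.95 ft from A.
ΣM about A: C_y·8.5 − (798.7·2.5)·2.95 = 0 → C_y = 5890.4125/8.5 = 692.99 ≈ 693.0 lb.
ΣF_y = 0: A_y + 692.99 − 798.7·2.5 = 0 → A_y = 1304 lb.
ΣF_x = 0: A_x + 2300 = 0 → A_x = -2300 lb.

A_x = -2300 lb, A_y = 1304 lb, C_y = 693.0 lb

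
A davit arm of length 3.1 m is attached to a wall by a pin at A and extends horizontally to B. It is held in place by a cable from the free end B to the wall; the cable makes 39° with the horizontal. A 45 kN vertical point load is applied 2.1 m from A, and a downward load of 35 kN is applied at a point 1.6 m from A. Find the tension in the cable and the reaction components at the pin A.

ΣM about A: T·sin39°·3.1 − 45·2.1 − 35·1.6 = 0 → T = 150.5/(3.1·0.62932) = 77.1442 ≈ 77.14 kN.
ΣF_x = 0: A_x − T·cos39° = 0 → A_x = 77.1442 × 0.777146 = 59.95 kN.
ΣF_y = 0: A_y + T·sin39° − 45 − 35 = 0 → A_y = 80 − 77.1442 × 0.62932 = 31.45 kN.

T = 77.14 kN, A_x = 59.95 kN, A_y = 31.45 kN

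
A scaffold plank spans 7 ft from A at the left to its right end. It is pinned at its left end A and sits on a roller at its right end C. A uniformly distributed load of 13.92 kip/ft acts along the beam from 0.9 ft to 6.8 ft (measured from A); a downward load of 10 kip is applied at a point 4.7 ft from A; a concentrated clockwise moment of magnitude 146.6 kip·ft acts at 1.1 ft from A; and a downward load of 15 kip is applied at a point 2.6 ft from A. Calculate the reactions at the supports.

A_x = 0, A_y = 28.73 kip, C_y = 78.40 kip

Resultant of the distributed load: 13.92 × 5.9 = 82.128 kip at 3.85 ft from A.
Taking moments about A: C_y·7 − (13.92·5.9)·3.85 − 10·4.7 − 146.6 − 15·2.6 = 0 → C_y = 548.7928/7 = 78.399 ≈ 78.40 kip.
ΣF_y = 0: A_y + 78.399 − 13.92·5.9 − 10 − 15 = 0 → A_y = 28.73 kip.
ΣF_x = 0: no horizontal applied forces, so A_x = 0.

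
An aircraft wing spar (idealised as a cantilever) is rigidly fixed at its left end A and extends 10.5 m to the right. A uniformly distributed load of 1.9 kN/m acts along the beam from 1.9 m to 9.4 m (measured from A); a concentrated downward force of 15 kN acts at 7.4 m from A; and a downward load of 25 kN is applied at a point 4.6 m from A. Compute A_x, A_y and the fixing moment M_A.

Resultant of the distributed load: 1.9 × 7.5 = 14.25 kN at 5.65 m from A.
ΣF_x = 0: A_x = 0.
ΣF_y = 0: A_y − 1.9·7.5 − 15 − 25 = 0 → A_y = 54.25 kN.
ΣM about A: M_A − (1.9·7.5)·5.65 − 15·7.4 − 25·4.6 = 0 → M_A = 306.5 kN·m.

A_x = 0, A_y = 54.25 kN, M_A = 306.5 kN·m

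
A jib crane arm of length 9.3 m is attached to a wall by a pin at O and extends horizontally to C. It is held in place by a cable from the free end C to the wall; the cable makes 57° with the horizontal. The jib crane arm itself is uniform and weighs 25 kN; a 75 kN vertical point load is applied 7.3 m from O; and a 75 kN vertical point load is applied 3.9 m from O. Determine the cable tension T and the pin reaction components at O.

T = 122.6 kN, O_x = 66.77 kN, O_y = 72.18 kN

ΣM about O: T·sin57°·9.3 − 25·4.65 − 75·7.3 − 75·3.9 = 0 → T = 956.25/(9.3·0.838671) = 122.602 ≈ 122.6 kN.
ΣF_x = 0: O_x − T·cos57° = 0 → O_x = 122.602 × 0.544639 = 66.77 kN.
ΣF_y = 0: O_y + T·sin57° − 25 − 75 − 75 = 0 → O_y = 175 − 122.602 × 0.838671 = 72.18 kN.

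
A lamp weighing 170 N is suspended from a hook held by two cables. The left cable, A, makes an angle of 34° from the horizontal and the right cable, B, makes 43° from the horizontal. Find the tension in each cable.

T_A = 127.6 N, T_B = 144.6 N

ΣF_x = 0: −T_A·cos34° + T_B·cos43° = 0 → T_B = 1.13357·T_A.
ΣF_y = 0: T_A·sin34° + T_B·sin43° = 170.
Substitute: T_A·(0.559193 + 1.13357·0.681998) = 170 → T_A = 127.6 N.
Then T_B = 1.13357 × 127.6 = 144.6 N.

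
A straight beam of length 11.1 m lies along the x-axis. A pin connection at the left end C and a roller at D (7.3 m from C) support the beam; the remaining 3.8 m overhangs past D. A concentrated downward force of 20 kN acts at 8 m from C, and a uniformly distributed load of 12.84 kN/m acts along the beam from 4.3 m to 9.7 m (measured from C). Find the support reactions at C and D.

C_x = 0, C_y = 0.9316 kN, D_y = 88.40 kN

Resultant of the distributed load: 12.84 × 5.4 = 69.336 kN at 7 m from C.
ΣM about C: D_y·7.3 − 20·8 − (12.84·5.4)·7 = 0 → D_y = 645.352/7.3 = 88.4044 ≈ 88.40 kN.
ΣF_y = 0: C_y + 88.4044 − 20 − 12.84·5.4 = 0 → C_y = 0.9316 kN.
ΣF_x = 0: no horizontal applied forces, so C_x = 0.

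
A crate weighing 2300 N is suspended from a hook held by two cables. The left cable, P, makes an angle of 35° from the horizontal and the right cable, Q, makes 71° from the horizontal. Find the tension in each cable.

ΣF_x = 0: −T_P·cos35° + T_Q·cos71° = 0 → T_Q = 2.51607·T_P.
ΣF_y = 0: T_P·sin35° + T_Q·sin71° = 2300.
Substitute: T_P·(0.573576 + 2.51607·0.945519) = 2300 → T_P = 778.983 ≈ 779.0 N.
Then T_Q = 2.51607 × 778.983 = 1960 N.

T_P = 779.0 N, T_Q = 1960 N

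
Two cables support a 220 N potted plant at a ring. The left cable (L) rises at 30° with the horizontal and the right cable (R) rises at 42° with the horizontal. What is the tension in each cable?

T_L = 171.9 N, T_R = 200.3 N

ΣF_x = 0: −T_L·cos30° + T_R·cos42° = 0 → T_R = 1.16535·T_L.
ΣF_y = 0: T_L·sin30° + T_R·sin42° = 220.
Substitute: T_L·(0.5 + 1.16535·0.669131) = 220 → T_L = 171.906 ≈ 171.9 N.
Then T_R = 1.16535 × 171.906 = 200.3 N.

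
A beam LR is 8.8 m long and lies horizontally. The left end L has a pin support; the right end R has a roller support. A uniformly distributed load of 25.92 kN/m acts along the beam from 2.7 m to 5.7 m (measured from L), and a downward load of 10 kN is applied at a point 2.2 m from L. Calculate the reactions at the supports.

Resultant of the distributed load: 25.92 × 3 = 77.76 kN at 4.2 m from L.
ΣM about L: R_y·8.8 − (25.92·3)·4.2 − 10·2.2 = 0 → R_y = 348.592/8.8 = 39.6127 ≈ 39.61 kN.
ΣF_y = 0: L_y + 39.6127 − 25.92·3 − 10 = 0 → L_y = 48.15 kN.
ΣF_x = 0: no horizontal applied forces, so L_x = 0.

L_x = 0, L_y = 48.15 kN, R_y = 39.61 kN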